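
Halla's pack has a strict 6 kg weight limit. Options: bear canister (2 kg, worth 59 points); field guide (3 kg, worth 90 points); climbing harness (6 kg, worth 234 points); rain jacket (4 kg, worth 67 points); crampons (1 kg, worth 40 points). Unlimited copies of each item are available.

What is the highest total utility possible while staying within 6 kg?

240

6×crampons uses 6 of the 6 kg and totals 240.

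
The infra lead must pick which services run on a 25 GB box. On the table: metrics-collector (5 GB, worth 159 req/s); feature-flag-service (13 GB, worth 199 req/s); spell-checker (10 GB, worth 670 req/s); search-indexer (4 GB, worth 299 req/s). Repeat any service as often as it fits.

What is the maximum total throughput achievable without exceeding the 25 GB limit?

1794

The ratio ordering already packs tightly: 6×search-indexer, 24 GB, 1794.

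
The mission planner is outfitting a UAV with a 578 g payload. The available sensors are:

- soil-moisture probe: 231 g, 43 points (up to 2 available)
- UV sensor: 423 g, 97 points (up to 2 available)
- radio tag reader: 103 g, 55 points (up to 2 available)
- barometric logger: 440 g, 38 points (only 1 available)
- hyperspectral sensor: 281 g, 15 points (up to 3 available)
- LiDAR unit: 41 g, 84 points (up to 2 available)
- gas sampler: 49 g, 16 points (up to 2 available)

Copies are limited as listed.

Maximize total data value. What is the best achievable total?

337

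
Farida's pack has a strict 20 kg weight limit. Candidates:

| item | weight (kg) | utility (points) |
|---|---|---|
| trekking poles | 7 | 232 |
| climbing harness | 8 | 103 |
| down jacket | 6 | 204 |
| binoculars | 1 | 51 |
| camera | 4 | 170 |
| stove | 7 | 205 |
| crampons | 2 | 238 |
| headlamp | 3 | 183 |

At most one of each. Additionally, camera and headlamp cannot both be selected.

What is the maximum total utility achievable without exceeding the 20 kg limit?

909

Ranking by ratio (utility/kg): crampons 119.00, headlamp 61.00, binoculars 51.00, camera 42.50.
Trekking poles + binoculars + stove + crampons + headlamp uses 20 of the 20 kg and totals 909.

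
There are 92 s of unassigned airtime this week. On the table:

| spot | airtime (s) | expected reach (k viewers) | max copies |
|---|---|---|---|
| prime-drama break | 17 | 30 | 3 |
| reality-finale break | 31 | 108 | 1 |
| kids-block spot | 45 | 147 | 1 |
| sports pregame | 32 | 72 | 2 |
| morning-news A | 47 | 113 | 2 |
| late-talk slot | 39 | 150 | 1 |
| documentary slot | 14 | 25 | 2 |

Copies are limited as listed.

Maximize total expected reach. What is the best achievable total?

A density-first pass picks reality-finale break + late-talk slot + documentary slot — 283 at 84 s.
Dropping reality-finale break and documentary slot frees 45 s; slotting in kids-block spot (45 s) lifts the total to 297 at 84 s.

297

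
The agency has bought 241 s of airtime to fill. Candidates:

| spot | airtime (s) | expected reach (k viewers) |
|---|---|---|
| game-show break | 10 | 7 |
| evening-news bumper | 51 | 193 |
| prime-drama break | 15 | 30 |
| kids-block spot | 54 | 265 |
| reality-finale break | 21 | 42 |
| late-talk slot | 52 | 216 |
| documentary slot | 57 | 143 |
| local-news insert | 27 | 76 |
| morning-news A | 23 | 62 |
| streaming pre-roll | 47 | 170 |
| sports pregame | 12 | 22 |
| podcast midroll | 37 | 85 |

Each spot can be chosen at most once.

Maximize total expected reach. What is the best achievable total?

A density-first pass picks game-show break + evening-news bumper + kids-block spot + late-talk slot + local-news insert + streaming pre-roll — 927 at 241 s.
Dropping game-show break and local-news insert frees 37 s; slotting in podcast midroll (37 s) lifts the total to 929 at 241 s.
That's the maximum — no swap from here does better than 929.

929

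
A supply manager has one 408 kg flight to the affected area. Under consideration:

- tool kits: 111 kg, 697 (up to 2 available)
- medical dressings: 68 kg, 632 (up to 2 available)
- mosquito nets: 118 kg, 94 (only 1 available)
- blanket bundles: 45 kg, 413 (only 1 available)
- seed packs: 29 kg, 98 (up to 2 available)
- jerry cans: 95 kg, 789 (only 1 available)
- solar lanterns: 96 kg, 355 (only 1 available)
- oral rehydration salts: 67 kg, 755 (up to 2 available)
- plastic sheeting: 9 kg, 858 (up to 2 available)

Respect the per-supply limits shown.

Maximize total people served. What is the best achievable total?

5279

The ratio heuristic lands on 2×medical dressings + blanket bundles + 2×seed packs + 2×oral rehydration salts + 2×plastic sheeting (5099) but leaves 17 kg idle.
Replace blanket bundles and 2×seed packs with jerry cans: the trade gains 180 net, giving 5279 at 383 kg.
That's the maximum — no swap from here does better than 5279.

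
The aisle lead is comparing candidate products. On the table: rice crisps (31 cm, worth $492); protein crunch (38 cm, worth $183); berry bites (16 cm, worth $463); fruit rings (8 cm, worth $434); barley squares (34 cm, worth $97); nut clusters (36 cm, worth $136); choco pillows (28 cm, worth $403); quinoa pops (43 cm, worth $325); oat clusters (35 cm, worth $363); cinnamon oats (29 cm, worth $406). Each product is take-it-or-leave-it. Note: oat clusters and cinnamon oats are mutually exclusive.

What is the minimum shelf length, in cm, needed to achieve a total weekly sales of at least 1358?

55

Need the lightest bundle worth ≥ 1358.
Taking rice crisps + berry bites + fruit rings gives 1389 (≥ 1358) for 55 cm.
No combination under 55 cm hits 1358.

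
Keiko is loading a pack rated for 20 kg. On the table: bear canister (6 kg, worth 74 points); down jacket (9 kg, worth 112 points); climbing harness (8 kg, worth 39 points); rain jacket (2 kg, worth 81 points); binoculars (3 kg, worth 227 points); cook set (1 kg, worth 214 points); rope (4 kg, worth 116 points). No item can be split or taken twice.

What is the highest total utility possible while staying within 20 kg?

Density check — cook set 214.00, binoculars 75.67, rain jacket 40.50, rope 29.00 are the best per kg.
Down jacket + rain jacket + binoculars + cook set + rope uses 19 of the 20 kg and totals 750.
Nothing else within 20 kg beats 750.

750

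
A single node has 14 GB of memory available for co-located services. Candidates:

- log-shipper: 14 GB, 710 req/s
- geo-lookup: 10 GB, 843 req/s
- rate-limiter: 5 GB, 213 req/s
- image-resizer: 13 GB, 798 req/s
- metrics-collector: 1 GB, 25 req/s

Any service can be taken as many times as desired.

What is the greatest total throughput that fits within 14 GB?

943

Best packing: geo-lookup + 4×metrics-collector — 14 GB, 943 total.
Every other selection either busts 14 GB or fails to beat 943.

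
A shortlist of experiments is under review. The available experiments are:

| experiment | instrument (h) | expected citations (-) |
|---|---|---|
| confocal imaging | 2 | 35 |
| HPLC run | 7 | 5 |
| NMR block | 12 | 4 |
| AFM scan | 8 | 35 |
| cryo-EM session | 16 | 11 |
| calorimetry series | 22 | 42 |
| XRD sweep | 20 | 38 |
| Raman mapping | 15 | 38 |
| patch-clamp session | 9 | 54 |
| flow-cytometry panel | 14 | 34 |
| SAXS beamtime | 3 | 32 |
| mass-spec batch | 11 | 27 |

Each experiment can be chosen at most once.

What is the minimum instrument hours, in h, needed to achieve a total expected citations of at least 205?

Need the lightest bundle worth ≥ 205.
confocal imaging + AFM scan + patch-clamp session + flow-cytometry panel + SAXS beamtime + mass-spec batch: 217 expected citations at 47 h.
No combination under 47 h hits 205.

47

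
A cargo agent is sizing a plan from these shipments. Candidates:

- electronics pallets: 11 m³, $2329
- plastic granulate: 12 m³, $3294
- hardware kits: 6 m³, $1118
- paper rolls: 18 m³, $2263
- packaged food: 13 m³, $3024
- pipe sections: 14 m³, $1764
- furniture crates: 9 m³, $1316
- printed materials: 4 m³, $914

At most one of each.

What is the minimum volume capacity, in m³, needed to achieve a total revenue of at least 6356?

Look for the lowest-volume combination reaching 6356.
electronics pallets + plastic granulate + printed materials: 6537 revenue at 27 m³.
Any bundle with less than 27 m³ falls short of 6356.

27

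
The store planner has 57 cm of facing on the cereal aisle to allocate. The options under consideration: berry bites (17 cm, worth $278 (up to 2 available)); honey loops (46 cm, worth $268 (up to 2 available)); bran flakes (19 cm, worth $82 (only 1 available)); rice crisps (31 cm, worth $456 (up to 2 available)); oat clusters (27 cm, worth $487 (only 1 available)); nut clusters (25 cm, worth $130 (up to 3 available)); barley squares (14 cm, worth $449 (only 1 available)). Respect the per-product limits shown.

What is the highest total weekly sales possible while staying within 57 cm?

1005

Ranking by ratio (weekly sales/cm): barley squares 32.07, oat clusters 18.04, berry bites 16.35, rice crisps 14.71.
The ratio heuristic lands on oat clusters + barley squares (936) but leaves 16 cm idle.
Replace oat clusters with 2×berry bites: the trade gains 69 net, giving 1005 at 48 cm.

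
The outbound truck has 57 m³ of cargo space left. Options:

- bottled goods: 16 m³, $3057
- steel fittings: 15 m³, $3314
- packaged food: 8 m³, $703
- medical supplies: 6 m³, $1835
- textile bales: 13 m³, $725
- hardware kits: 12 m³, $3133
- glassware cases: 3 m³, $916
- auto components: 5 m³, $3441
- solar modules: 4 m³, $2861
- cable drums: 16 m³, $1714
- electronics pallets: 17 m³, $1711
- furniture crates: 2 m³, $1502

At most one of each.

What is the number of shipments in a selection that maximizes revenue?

Optimal total is 18224.
One optimal bundle: bottled goods + steel fittings + hardware kits + glassware cases + auto components + solar modules + furniture crates (57 m³).
All optima have 7 shipments.

7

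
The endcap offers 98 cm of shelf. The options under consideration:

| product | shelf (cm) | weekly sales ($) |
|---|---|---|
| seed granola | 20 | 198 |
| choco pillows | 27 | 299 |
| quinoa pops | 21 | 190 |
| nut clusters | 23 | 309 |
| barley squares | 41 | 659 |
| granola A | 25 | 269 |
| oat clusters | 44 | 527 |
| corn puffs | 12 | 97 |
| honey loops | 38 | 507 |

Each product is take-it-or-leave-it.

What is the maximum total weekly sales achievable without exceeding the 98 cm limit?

Filling by ratio: choco pillows + nut clusters + barley squares for 1267, with 7 cm left unused.
Replace choco pillows and nut clusters with oat clusters + corn puffs: the trade gains 16 net, giving 1283 at 97 cm.
The spare 1 cm is too small for any remaining product, and no exchange beats 1283.

1283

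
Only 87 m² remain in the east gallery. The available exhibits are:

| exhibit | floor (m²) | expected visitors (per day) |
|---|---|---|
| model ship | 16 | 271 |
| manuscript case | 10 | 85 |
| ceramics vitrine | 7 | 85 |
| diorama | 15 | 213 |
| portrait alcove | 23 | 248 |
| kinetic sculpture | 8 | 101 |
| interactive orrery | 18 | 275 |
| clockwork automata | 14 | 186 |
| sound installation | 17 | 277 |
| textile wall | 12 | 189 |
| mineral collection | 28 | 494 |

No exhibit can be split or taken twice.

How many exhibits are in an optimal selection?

Optimal total is 1418.
For example model ship + kinetic sculpture + interactive orrery + sound installation + mineral collection achieves it, using 87 m².
Any selection reaching 1418 contains exactly 5 exhibits.

5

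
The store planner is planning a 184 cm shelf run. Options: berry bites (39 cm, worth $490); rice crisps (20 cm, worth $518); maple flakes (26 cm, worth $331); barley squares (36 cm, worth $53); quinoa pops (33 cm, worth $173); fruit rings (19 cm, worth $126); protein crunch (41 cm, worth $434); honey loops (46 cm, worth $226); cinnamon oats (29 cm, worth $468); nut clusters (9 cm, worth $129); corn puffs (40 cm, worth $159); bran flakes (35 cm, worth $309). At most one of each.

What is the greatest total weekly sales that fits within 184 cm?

2496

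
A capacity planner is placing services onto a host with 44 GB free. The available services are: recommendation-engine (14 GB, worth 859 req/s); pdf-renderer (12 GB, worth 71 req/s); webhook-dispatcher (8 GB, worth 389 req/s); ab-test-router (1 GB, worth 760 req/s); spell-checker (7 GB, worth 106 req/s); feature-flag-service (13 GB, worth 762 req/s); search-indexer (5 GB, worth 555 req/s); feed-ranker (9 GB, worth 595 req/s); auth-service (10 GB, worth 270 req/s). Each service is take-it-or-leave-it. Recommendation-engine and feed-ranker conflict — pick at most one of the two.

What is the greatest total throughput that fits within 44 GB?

3325

Best packing: recommendation-engine + webhook-dispatcher + ab-test-router + feature-flag-service + search-indexer — 41 GB, 3325 total.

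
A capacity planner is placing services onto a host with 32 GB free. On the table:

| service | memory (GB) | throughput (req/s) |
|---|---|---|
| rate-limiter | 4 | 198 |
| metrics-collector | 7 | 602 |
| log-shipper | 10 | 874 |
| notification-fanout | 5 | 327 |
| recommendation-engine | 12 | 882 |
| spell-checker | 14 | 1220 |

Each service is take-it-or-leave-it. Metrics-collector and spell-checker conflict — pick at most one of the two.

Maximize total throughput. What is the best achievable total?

Best packing: notification-fanout + recommendation-engine + spell-checker — 31 GB, 2429 total.

2429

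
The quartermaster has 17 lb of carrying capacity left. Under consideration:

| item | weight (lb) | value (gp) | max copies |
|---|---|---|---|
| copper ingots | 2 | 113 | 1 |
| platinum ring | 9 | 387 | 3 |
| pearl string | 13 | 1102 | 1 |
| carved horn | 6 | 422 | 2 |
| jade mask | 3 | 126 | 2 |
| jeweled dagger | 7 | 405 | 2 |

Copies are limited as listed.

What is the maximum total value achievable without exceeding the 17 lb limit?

Taking the top-ratio items first gives copper ingots + pearl string for 1215 (15 lb).
The 2 lb tied up in copper ingots is better spent on jade mask — total rises to 1228 (16 lb).
No other feasible combination exceeds 1228.

1228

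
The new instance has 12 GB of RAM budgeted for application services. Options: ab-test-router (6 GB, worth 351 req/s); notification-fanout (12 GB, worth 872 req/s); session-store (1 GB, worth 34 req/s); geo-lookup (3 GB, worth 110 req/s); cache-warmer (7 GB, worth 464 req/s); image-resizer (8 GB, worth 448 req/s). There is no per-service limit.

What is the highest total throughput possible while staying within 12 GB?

Notification-fanout uses 12 of the 12 GB and totals 872.
Every other selection either busts 12 GB or fails to beat 872.

872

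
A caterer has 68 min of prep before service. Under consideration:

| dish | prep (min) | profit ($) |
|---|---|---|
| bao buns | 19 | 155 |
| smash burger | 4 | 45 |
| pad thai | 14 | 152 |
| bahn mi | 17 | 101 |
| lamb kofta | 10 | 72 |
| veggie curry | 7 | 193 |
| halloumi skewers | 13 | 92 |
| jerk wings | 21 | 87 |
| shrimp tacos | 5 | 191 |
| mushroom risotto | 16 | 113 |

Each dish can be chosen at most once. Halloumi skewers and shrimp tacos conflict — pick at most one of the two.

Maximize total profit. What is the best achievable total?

849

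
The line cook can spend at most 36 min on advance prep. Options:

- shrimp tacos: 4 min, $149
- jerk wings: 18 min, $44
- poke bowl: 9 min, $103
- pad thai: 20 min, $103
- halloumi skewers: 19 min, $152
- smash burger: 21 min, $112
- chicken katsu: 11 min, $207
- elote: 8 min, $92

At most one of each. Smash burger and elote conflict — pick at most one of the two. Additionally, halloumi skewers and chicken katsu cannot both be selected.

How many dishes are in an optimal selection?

The maximum profit within 36 min is 551.
One optimal bundle: shrimp tacos + poke bowl + chicken katsu + elote (32 min).
All optima have 4 dishes.

4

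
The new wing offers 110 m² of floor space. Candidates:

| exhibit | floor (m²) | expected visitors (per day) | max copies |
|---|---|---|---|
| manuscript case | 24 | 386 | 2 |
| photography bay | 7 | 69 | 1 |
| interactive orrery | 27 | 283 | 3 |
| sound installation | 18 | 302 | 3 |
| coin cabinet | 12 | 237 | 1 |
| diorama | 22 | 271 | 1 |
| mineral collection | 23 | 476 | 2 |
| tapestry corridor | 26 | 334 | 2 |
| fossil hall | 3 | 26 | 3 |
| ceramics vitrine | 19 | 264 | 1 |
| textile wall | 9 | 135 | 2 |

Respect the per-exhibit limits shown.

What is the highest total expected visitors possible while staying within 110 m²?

Greedy by ratio would take photography bay + 2×sound installation + coin cabinet + 2×mineral collection + textile wall: 110 m² used, total 1997.
Replace photography bay and sound installation with manuscript case: the trade gains 15 net, giving 2012 at 109 m².
That's the maximum — no swap from here does better than 2012.

2012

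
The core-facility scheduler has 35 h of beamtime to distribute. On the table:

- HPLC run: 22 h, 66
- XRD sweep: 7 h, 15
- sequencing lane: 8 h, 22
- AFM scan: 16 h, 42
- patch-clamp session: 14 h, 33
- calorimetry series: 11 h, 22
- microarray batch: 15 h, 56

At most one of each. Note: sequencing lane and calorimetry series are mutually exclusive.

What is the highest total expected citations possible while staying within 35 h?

98

A density-first pass picks XRD sweep + sequencing lane + microarray batch — 93 at 30 h.
Replace XRD sweep and sequencing lane with AFM scan: the trade gains 5 net, giving 98 at 31 h.
Next best is XRD sweep + sequencing lane + microarray batch at 93 (30 h) — short by 5.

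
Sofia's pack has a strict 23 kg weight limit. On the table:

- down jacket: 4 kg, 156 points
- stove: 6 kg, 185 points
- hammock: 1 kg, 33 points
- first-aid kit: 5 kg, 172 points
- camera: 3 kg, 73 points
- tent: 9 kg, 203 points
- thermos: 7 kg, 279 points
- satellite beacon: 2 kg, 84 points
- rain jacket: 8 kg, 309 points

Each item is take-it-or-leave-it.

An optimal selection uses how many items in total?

5

Optimal total is 877.
One optimal bundle: hammock + first-aid kit + thermos + satellite beacon + rain jacket (23 kg).
Every optimal selection uses 5 items.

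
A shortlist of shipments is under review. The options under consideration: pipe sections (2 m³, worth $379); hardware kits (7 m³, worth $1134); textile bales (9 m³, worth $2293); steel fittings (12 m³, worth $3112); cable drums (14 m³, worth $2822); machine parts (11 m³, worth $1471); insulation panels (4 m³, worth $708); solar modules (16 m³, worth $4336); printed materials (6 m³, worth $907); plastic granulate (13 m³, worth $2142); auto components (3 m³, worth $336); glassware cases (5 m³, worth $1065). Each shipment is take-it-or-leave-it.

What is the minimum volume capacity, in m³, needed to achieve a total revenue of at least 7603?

Minimise m³ subject to total revenue ≥ 7603.
Taking pipe sections + steel fittings + solar modules gives 7827 (≥ 7603) for 30 m³.
Any bundle with less than 30 m³ falls short of 7603.

30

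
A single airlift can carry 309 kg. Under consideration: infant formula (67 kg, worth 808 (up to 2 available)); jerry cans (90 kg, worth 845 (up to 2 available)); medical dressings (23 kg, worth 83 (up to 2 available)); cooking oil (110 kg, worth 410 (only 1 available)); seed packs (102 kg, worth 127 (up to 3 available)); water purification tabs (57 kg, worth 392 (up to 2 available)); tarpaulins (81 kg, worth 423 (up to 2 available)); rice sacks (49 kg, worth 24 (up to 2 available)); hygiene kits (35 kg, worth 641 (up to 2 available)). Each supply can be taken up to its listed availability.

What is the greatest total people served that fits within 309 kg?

3743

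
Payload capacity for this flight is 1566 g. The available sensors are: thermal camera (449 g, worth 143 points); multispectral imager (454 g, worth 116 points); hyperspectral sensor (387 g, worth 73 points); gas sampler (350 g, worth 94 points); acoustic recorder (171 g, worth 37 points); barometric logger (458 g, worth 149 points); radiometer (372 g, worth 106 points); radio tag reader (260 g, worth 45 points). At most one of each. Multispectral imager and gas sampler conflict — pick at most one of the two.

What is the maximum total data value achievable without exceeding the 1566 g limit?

445

Taking the top-ratio sensors first gives thermal camera + acoustic recorder + barometric logger + radiometer for 435 (1450 g).
Replace radiometer with multispectral imager: the trade gains 10 net, giving 445 at 1532 g.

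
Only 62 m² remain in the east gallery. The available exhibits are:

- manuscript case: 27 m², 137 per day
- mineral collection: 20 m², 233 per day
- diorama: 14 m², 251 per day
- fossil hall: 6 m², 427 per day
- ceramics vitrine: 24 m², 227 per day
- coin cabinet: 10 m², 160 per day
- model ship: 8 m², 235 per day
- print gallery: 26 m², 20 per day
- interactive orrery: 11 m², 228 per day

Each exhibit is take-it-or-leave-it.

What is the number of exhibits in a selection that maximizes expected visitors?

5

Best achievable expected visitors is 1374.
For example mineral collection + diorama + fossil hall + model ship + interactive orrery achieves it, using 59 m².
All optima have 5 exhibits.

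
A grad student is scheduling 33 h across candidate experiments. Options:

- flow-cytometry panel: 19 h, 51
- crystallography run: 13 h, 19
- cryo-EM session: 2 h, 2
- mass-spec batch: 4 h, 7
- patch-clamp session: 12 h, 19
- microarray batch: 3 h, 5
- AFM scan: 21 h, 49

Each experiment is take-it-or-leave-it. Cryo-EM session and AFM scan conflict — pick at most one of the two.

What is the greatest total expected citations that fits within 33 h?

72

By expected citations per h: flow-cytometry panel 2.68, AFM scan 2.33, mass-spec batch 1.75, microarray batch 1.67 lead.
The ratio heuristic lands on flow-cytometry panel + cryo-EM session + mass-spec batch + microarray batch (65) but leaves 5 h idle.
Dropping mass-spec batch and microarray batch frees 7 h; slotting in patch-clamp session (12 h) lifts the total to 72 at 33 h.
Next best is flow-cytometry panel + crystallography run at 70 (32 h) — short by 2.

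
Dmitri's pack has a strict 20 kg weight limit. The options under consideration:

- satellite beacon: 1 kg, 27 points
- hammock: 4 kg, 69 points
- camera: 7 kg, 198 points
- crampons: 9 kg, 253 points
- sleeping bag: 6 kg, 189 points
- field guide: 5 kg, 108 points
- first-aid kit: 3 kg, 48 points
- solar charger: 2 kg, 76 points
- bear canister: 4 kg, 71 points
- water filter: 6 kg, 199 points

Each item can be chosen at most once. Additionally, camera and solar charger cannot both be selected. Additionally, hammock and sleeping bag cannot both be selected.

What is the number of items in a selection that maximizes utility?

4

The maximum utility within 20 kg is 613.
One optimal bundle: satellite beacon + camera + sleeping bag + water filter (20 kg).
All optima have 4 items.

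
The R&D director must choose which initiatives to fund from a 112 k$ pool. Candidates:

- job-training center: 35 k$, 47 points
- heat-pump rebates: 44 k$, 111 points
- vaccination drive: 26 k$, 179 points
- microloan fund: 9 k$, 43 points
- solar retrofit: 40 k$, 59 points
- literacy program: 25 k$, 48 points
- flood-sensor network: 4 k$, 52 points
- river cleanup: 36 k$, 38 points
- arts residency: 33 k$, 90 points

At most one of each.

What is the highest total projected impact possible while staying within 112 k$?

433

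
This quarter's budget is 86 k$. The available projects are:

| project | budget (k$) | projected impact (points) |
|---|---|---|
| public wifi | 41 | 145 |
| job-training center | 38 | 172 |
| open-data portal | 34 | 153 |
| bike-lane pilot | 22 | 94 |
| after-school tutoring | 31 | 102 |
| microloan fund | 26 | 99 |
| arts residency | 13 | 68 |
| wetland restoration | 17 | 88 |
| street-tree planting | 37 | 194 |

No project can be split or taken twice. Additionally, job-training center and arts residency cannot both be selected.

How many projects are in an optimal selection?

3

Best achievable projected impact is 415.
For example open-data portal + arts residency + street-tree planting achieves it, using 84 k$.
All optima have 3 projects.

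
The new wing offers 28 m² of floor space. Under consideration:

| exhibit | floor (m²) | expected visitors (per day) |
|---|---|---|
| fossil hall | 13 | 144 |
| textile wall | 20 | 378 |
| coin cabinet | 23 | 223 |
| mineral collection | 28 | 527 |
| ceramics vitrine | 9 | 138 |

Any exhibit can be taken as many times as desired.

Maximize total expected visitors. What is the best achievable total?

527

Taking the top-ratio exhibits first gives textile wall for 378 (20 m²).
Dropping textile wall frees 20 m²; slotting in mineral collection (28 m²) lifts the total to 527 at 28 m².
No other feasible combination exceeds 527.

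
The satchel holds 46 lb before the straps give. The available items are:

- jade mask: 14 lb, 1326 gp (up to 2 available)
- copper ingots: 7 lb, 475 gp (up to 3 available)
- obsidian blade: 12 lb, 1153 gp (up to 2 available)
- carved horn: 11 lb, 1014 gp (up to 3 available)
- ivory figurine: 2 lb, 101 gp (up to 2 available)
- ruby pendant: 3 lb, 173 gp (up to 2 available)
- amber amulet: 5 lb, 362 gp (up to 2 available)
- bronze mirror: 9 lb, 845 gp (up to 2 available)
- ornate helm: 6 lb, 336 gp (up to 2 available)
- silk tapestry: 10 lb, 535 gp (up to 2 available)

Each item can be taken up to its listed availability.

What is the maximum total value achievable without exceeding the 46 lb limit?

Density check — obsidian blade 96.08, jade mask 94.71, bronze mirror 93.89 are the best per lb.
Taking the top-ratio items first gives jade mask + 2×obsidian blade + ruby pendant + amber amulet for 4167 (46 lb).
Reworking the packing: 2×jade mask + 2×bronze mirror uses 46 lb and improves the total to 4342.
That's the maximum — no swap from here does better than 4342.

4342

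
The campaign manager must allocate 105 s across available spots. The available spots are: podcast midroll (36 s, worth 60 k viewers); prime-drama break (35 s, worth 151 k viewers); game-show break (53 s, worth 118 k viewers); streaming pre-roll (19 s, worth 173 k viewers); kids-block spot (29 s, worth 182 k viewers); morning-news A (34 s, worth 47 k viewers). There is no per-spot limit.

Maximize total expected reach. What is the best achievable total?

874

Density check — streaming pre-roll 9.11, kids-block spot 6.28, prime-drama break 4.31 are the best per s.
Taking the top-ratio spots first gives 5×streaming pre-roll for 865 (95 s).
Replace streaming pre-roll with kids-block spot: the trade gains 9 net, giving 874 at 105 s.
Nothing else within 105 s beats 874.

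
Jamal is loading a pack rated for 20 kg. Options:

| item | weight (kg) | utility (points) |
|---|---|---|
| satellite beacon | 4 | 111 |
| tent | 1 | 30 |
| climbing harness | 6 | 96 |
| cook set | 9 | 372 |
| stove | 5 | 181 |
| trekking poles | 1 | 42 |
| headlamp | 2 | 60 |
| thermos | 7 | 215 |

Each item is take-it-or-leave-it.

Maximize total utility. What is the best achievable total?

736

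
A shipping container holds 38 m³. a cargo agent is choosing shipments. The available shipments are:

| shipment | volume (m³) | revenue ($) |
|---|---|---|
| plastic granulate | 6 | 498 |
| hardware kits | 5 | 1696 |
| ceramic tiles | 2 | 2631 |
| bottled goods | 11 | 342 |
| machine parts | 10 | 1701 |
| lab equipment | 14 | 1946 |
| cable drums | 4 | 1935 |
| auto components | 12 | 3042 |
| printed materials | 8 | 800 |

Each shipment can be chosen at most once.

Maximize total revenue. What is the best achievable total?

11250

Ranking by ratio (revenue/m³): ceramic tiles 1315.50, cable drums 483.75, hardware kits 339.20, auto components 253.50.
Filling by ratio: hardware kits + ceramic tiles + machine parts + cable drums + auto components for 11005, with 5 m³ left unused.
Replace machine parts with lab equipment: the trade gains 245 net, giving 11250 at 37 m³.
No other feasible combination exceeds 11250.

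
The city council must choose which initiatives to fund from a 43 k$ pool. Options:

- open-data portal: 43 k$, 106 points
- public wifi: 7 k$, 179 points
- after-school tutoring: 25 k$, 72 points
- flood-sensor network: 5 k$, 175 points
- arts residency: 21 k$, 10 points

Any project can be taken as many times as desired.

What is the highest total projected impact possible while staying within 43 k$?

1404

A density-first pass picks 8×flood-sensor network — 1400 at 40 k$.
The 5 k$ tied up in flood-sensor network is better spent on public wifi — total rises to 1404 (42 k$).
Nothing else within 43 k$ beats 1404.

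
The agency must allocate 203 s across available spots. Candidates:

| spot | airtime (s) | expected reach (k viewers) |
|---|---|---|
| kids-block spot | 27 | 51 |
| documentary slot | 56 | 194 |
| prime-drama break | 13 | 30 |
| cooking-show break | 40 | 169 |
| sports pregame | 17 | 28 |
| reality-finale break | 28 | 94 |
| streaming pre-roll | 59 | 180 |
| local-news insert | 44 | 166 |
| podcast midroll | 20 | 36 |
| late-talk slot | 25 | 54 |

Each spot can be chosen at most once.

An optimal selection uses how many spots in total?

4

The maximum expected reach within 203 s is 709.
One optimal bundle: documentary slot + cooking-show break + streaming pre-roll + local-news insert (199 s).
Every optimal selection uses 4 spots.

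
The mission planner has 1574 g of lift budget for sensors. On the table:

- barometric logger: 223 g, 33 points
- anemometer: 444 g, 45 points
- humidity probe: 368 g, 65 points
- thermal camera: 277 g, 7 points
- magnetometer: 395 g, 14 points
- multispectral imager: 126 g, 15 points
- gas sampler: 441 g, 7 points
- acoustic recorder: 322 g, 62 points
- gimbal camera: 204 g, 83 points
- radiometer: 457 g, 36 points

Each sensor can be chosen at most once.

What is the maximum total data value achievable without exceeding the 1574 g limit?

288

Ranking by ratio (data value/g): gimbal camera 0.41, acoustic recorder 0.19, humidity probe 0.18, barometric logger 0.15.
Taking the top-ratio sensors first gives barometric logger + humidity probe + thermal camera + multispectral imager + acoustic recorder + gimbal camera for 265 (1520 g).
The 403 g tied up in thermal camera and multispectral imager is better spent on anemometer — total rises to 288 (1561 g).
The spare 13 g is too small for any remaining sensor, and no exchange beats 288.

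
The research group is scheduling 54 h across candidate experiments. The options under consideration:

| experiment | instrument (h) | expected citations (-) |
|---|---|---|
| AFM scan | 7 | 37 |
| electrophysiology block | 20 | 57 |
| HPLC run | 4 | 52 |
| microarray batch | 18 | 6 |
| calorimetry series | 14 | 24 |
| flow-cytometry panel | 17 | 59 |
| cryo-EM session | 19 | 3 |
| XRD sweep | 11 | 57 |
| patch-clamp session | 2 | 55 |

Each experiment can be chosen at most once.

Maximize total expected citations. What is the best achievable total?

280

Density check — patch-clamp session 27.50, HPLC run 13.00, AFM scan 5.29, XRD sweep 5.18 are the best per h.
Greedy by ratio would take AFM scan + HPLC run + flow-cytometry panel + XRD sweep + patch-clamp session: 41 h used, total 260.
Replace AFM scan with electrophysiology block: the trade gains 20 net, giving 280 at 54 h.
Nothing else within 54 h beats 280.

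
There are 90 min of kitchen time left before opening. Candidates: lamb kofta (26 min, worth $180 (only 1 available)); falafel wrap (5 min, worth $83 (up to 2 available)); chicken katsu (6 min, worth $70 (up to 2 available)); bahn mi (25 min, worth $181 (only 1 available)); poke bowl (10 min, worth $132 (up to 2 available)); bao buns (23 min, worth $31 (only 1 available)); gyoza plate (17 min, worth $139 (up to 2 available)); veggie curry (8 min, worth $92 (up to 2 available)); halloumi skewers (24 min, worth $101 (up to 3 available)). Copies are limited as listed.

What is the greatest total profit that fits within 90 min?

962

The ratio heuristic lands on 2×falafel wrap + 2×chicken katsu + 2×poke bowl + gyoza plate + 2×veggie curry (893) but leaves 15 min idle.
Replace chicken katsu with gyoza plate: the trade gains 69 net, giving 962 at 86 min.
The spare 4 min is too small for any remaining dish, and no exchange beats 962.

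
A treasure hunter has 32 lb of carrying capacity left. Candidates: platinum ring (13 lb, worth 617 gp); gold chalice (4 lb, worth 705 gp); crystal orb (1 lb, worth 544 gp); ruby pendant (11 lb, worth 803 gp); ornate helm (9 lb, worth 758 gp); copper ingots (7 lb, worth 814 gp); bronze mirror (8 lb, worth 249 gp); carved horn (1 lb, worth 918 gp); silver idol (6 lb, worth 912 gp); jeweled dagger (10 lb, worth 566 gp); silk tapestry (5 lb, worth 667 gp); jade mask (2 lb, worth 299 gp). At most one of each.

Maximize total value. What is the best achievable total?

Density check — carved horn 918.00, crystal orb 544.00, gold chalice 176.25, silver idol 152.00 are the best per lb.
A density-first pass picks gold chalice + crystal orb + copper ingots + carved horn + silver idol + silk tapestry + jade mask — 4859 at 26 lb.
Replace silk tapestry with ruby pendant: the trade gains 136 net, giving 4995 at 32 lb.
Runner-up gold chalice + crystal orb + ornate helm + copper ingots + carved horn + silver idol + jade mask tops out at 4950.

4995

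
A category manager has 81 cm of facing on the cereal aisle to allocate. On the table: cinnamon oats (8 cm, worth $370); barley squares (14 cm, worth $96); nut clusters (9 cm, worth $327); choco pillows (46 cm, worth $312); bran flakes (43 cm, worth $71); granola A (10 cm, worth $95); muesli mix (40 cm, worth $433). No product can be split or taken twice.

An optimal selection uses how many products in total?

5

Best achievable weekly sales is 1321.
For example cinnamon oats + barley squares + nut clusters + granola A + muesli mix achieves it, using 81 cm.
Any selection reaching 1321 contains exactly 5 products.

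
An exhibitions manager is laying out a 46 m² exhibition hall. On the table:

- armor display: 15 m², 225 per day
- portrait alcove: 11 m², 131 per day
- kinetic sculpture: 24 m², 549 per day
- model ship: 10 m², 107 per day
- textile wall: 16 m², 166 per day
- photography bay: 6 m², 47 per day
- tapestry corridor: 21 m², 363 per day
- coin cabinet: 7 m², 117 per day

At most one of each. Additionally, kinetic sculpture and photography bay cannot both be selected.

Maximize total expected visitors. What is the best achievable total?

912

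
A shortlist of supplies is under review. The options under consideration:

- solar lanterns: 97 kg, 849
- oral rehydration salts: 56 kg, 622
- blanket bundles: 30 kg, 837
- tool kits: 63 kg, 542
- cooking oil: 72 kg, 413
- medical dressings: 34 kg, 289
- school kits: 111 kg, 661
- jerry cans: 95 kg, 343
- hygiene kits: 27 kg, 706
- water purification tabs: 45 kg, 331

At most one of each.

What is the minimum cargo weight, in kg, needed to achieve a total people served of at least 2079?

Need the lightest bundle worth ≥ 2079.
oral rehydration salts + blanket bundles + hygiene kits reaches 2165 using 113 kg.
Below 113 kg the best achievable stays under 2079.

113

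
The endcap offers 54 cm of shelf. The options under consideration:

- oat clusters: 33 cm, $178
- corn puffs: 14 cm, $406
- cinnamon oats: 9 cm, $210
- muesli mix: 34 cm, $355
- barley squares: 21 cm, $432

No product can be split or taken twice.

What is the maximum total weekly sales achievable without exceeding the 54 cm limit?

1048

By weekly sales per cm: corn puffs 29.00, cinnamon oats 23.33, barley squares 20.57 lead.
Corn puffs + cinnamon oats + barley squares uses 44 of the 54 cm and totals 1048.
Next best is corn puffs + barley squares at 838 (35 cm) — short by 210.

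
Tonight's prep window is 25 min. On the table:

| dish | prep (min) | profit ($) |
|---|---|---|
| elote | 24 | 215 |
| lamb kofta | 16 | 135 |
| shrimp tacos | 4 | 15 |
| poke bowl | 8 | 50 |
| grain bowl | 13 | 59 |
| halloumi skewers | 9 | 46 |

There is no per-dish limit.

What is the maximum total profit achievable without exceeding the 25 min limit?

215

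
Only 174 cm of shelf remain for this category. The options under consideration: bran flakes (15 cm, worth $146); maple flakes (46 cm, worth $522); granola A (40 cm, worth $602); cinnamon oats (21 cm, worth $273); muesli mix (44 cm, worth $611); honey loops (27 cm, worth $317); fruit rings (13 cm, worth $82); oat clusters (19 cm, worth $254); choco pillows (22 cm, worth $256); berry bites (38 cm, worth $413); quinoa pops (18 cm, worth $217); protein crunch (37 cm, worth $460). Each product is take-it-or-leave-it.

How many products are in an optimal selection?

Optimal total is 2313.
For example granola A + cinnamon oats + muesli mix + honey loops + oat clusters + choco pillows achieves it, using 173 cm.
All optima have 6 products.

6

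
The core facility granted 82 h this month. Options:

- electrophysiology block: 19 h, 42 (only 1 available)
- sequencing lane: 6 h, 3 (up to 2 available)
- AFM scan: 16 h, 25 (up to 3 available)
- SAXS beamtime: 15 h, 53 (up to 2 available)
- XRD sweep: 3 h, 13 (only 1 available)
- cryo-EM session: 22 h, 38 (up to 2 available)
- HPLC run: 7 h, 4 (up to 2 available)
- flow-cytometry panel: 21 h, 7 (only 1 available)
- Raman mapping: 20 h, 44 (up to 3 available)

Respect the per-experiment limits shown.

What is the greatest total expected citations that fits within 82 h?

211

Taking the top-ratio experiments first gives electrophysiology block + 2×SAXS beamtime + XRD sweep + HPLC run + Raman mapping for 209 (79 h).
Replace electrophysiology block with Raman mapping: the trade gains 2 net, giving 211 at 80 h.
Every other selection either busts 82 h or exceeds an availability limit or fails to beat 211.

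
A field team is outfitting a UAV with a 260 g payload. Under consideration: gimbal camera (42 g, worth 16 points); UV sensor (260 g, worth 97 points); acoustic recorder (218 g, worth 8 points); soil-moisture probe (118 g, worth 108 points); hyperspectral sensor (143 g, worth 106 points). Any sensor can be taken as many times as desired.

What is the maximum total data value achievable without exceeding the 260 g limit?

216

Ranking by ratio (data value/g): soil-moisture probe 0.92, hyperspectral sensor 0.74, gimbal camera 0.38, UV sensor 0.37.
Best packing: 2×soil-moisture probe — 236 g, 216 total.
Nothing else within 260 g beats 216.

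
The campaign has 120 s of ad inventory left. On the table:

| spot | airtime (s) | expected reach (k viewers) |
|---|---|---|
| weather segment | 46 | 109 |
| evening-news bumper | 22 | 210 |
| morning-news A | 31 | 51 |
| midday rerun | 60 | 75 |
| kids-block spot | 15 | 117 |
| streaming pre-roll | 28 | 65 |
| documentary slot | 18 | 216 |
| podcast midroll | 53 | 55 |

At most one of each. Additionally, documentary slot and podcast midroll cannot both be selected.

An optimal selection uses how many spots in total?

The maximum expected reach within 120 s is 659.
One optimal bundle: evening-news bumper + morning-news A + kids-block spot + streaming pre-roll + documentary slot (114 s).
Every optimal selection uses 5 spots.

5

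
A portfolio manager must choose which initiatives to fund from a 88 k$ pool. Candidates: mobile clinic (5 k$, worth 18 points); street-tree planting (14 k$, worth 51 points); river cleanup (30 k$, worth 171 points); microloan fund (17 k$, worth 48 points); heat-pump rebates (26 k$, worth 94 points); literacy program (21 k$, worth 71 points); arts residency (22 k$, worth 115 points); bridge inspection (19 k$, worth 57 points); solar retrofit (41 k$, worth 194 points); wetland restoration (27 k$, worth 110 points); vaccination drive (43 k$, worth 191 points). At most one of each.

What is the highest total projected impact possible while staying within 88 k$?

416

The ratio heuristic lands on mobile clinic + river cleanup + arts residency + wetland restoration (414) but leaves 4 k$ idle.
A better packing is street-tree planting + river cleanup + solar retrofit: 85 k$, total 416.
The closest alternative, mobile clinic + river cleanup + arts residency + wetland restoration, reaches only 414.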